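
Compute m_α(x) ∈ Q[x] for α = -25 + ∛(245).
m_α(x) = x^3 + 75x^2 + 1875x + 15380

Set β = α + 25 = ∛(245), so β^3 = 245. Then (α + 25)^3 - 245 = 0, i.e. α is a root of g(x) = (x + 25)^3 - 245 = x^3 + 75x^2 + 1875x + 15380. Since g(x) = h(x + 25) where h(x) = x^3 - 245, and h is irreducible over Q (because 245 is not a perfect cube, so h has no rational root, and a monic cubic with no rational root is irreducible), g is also irreducible (irreducibility is preserved under the substitution x → x + 25). Hence m_α(x) = x^3 + 75x^2 + 1875x + 15380.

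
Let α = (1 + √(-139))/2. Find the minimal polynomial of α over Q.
m_α(x) = x^2 - x + 35

From 2α - 1 = √(-139), squaring gives (2α - 1)^2 = -139, i.e. 4α^2 - 4α + 1 = -139, so α^2 - α + (1 + 139)/4 = 0. Since -139 ≡ 1 (mod 4), (1 + 139)/4 = 35 ∈ Z. The polynomial x^2 - x + 35 has discriminant 1 - 4·(35) = -139, which is not a perfect square in Q (d = -139 is squarefree and ≠ 1), so x^2 - x + 35 is irreducible over Q. It is the minimal polynomial of α.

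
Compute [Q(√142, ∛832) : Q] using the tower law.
[Q(√142, ∛832) : Q] = 6

Let L = Q(√142, ∛832). Since Q(√142) ⊂ L and [Q(√142):Q] = 2, the tower law gives 2 | [L:Q]. Likewise Q(∛832) ⊂ L with [Q(∛832):Q] = 3 (because 832 is not a perfect cube), so 3 | [L:Q]. As gcd(2,3) = 1, [L:Q] is divisible by 6. Conversely L is generated over Q by √142 and ∛832, so [L:Q] ≤ 2·3 = 6. Therefore [Q(√142, ∛832) : Q] = 6.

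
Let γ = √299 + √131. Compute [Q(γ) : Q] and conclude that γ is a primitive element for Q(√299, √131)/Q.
[Q(γ) : Q] = 4 (equivalently, Q(γ) = Q(√299, √131))

Obviously Q(γ) ⊆ Q(√299, √131), and [Q(√299, √131):Q] = 4 (since 299, 131 are distinct squarefree integers > 1 with 39169 not a perfect square). To show equality we compute the minimal polynomial of γ. From γ = √299 + √131: γ^2 = 299 + 2√(39169) + 131 = 430 + 2√(39169), so γ^2 - 430 = 2√(39169); squaring, (γ^2 - 430)^2 = 4·39169, i.e. γ^4 - 860γ^2 + 184900 - 156676 = 0, i.e. γ^4 - 860γ^2 + 28224 = 0. So γ is a root of x^4 - 860x^2 + 28224. This polynomial is irreducible over Q: it has no rational root (each ±√299 ± √131 is irrational), and any factorization into two quadratics over Q would force √(39169) ∈ Q (pairing opposite roots) or √299, √131 ∈ Q (other pairings), all impossible. Hence [Q(γ):Q] = 4 = [Q(√299, √131):Q], so Q(γ) = Q(√299, √131).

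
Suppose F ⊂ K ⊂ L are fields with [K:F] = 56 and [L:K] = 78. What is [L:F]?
[L:F] = 4368

The tower law says that for any tower of field extensions F ⊂ K ⊂ L with finite degrees, [L:F] = [L:K] · [K:F]. Here this gives [L:F] = 78 · 56 = 4368.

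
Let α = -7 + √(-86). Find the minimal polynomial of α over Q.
m_α(x) = x^2 + 14x + 135

From α + 7 = √(-86), squaring gives (α + 7)^2 = -86, i.e. α^2 + 14α + 49 = -86, so α^2 + 14α + 135 = 0. The discriminant of x^2 + 14x + 135 is (14)^2 - 4·(135) = 196 - 540 = -344, and 4·(-86) is not a perfect square in Q since -86 is squarefree and ≠ 1. Hence x^2 + 14x + 135 is irreducible over Q and is the minimal polynomial of α.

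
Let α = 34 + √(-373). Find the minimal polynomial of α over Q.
m_α(x) = x^2 - 68x + 1529

From α - 34 = √(-373), squaring gives (α - 34)^2 = -373, i.e. α^2 - 68α + 1156 = -373, so α^2 - 68α + 1529 = 0. The discriminant of x^2 - 68x + 1529 is (-68)^2 - 4·(1529) = 4624 - 6116 = -1492, and 4·(-373) is not a perfect square in Q since -373 is squarefree and ≠ 1. Hence x^2 - 68x + 1529 is irreducible over Q and is the minimal polynomial of α.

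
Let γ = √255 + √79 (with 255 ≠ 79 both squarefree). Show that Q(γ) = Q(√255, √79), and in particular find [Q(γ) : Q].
[Q(γ) : Q] = 4 (equivalently, Q(γ) = Q(√255, √79))

Obviously Q(γ) ⊆ Q(√255, √79), and [Q(√255, √79):Q] = 4 (since 255, 79 are distinct squarefree integers > 1 with 20145 not a perfect square). To show equality we compute the minimal polynomial of γ. From γ = √255 + √79: γ^2 = 255 + 2√(20145) + 79 = 334 + 2√(20145), so γ^2 - 334 = 2√(20145); squaring, (γ^2 - 334)^2 = 4·20145, i.e. γ^4 - 668γ^2 + 111556 - 80580 = 0, i.e. γ^4 - 668γ^2 + 30976 = 0. So γ is a root of x^4 - 668x^2 + 30976. This polynomial is irreducible over Q: it has no rational root (each ±√255 ± √79 is irrational), and any factorization into two quadratics over Q would force √(20145) ∈ Q (pairing opposite roots) or √255, √79 ∈ Q (other pairings), all impossible. Hence [Q(γ):Q] = 4 = [Q(√255, √79):Q], so Q(γ) = Q(√255, √79).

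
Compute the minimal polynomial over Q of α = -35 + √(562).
m_α(x) = x^2 + 70x + 663

From α + 35 = √(562), squaring gives (α + 35)^2 = 562, i.e. α^2 + 70α + 1225 = 562, so α^2 + 70α + 663 = 0. The discriminant of x^2 + 70x + 663 is (70)^2 - 4·(663) = 4900 - 2652 = 2248, and 4·(562) is not a perfect square in Q since 562 is squarefree and ≠ 1. Hence x^2 + 70x + 663 is irreducible over Q and is the minimal polynomial of α.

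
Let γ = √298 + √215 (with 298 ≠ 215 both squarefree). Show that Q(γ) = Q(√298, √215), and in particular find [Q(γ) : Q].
[Q(γ) : Q] = 4 (equivalently, Q(γ) = Q(√298, √215))

Obviously Q(γ) ⊆ Q(√298, √215), and [Q(√298, √215):Q] = 4 (since 298, 215 are distinct squarefree integers > 1 with 64070 not a perfect square). To show equality we compute the minimal polynomial of γ. From γ = √298 + √215: γ^2 = 298 + 2√(64070) + 215 = 513 + 2√(64070), so γ^2 - 513 = 2√(64070); squaring, (γ^2 - 513)^2 = 4·64070, i.e. γ^4 - 1026γ^2 + 263169 - 256280 = 0, i.e. γ^4 - 1026γ^2 + 6889 = 0. So γ is a root of x^4 - 1026x^2 + 6889. This polynomial is irreducible over Q: it has no rational root (each ±√298 ± √215 is irrational), and any factorization into two quadratics over Q would force √(64070) ∈ Q (pairing opposite roots) or √298, √215 ∈ Q (other pairings), all impossible. Hence [Q(γ):Q] = 4 = [Q(√298, √215):Q], so Q(γ) = Q(√298, √215).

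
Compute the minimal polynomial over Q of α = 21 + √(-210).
m_α(x) = x^2 - 42x + 651

From α - 21 = √(-210), squaring gives (α - 21)^2 = -210, i.e. α^2 - 42α + 441 = -210, so α^2 - 42α + 651 = 0. The discriminant of x^2 - 42x + 651 is (-42)^2 - 4·(651) = 1764 - 2604 = -840, and 4·(-210) is not a perfect square in Q since -210 is squarefree and ≠ 1. Hence x^2 - 42x + 651 is irreducible over Q and is the minimal polynomial of α.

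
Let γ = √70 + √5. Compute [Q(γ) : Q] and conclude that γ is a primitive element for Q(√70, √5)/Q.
[Q(γ) : Q] = 4 (equivalently, Q(γ) = Q(√70, √5))

Obviously Q(γ) ⊆ Q(√70, √5), and [Q(√70, √5):Q] = 4 (since 70, 5 are distinct squarefree integers > 1 with 350 not a perfect square). To show equality we compute the minimal polynomial of γ. From γ = √70 + √5: γ^2 = 70 + 2√(350) + 5 = 75 + 2√(350), so γ^2 - 75 = 2√(350); squaring, (γ^2 - 75)^2 = 4·350, i.e. γ^4 - 150γ^2 + 5625 - 1400 = 0, i.e. γ^4 - 150γ^2 + 4225 = 0. So γ is a root of x^4 - 150x^2 + 4225. This polynomial is irreducible over Q: it has no rational root (each ±√70 ± √5 is irrational), and any factorization into two quadratics over Q would force √(350) ∈ Q (pairing opposite roots) or √70, √5 ∈ Q (other pairings), all impossible. Hence [Q(γ):Q] = 4 = [Q(√70, √5):Q], so Q(γ) = Q(√70, √5).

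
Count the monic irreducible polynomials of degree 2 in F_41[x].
There are 820 monic irreducible polynomials of degree 2 over F_41

Each element of F_{41^2} that lies in no proper subfield is a root of exactly one monic irreducible of degree 2 over F_41, and each such polynomial has 2 distinct roots in F_{41^2}. By Möbius inversion the count is N_41(2) = (1/2) Σ_{d|2} μ(2/d) · 41^d = (1/2)(μ(2)·41^1 + μ(1)·41^2) = 1640/2 = 820.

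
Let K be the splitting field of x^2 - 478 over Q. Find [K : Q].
[K : Q] = 2

f(x) = x^2 - 478 factors as (x - √478)(x + √478). The splitting field is K = Q(√478). Since 478 is squarefree and > 1, it is not a perfect square, so x^2 - 478 is irreducible over Q and [Q(√478) : Q] = 2. Hence [K : Q] = 2.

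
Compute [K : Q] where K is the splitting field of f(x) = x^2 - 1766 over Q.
[K : Q] = 2

f(x) = x^2 - 1766 factors as (x - √1766)(x + √1766). The splitting field is K = Q(√1766). Since 1766 is squarefree and > 1, it is not a perfect square, so x^2 - 1766 is irreducible over Q and [Q(√1766) : Q] = 2. Hence [K : Q] = 2.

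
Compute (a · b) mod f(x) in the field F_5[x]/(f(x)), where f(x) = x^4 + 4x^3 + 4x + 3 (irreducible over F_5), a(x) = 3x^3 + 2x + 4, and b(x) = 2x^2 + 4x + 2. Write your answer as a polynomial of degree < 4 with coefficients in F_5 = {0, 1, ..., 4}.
a · b ≡ 3x^3 + 2x^2 + 4 (mod f(x))

Multiply in F_5[x]: a(x)·b(x) = (3x^3 + 2x + 4)·(2x^2 + 4x + 2) = x^5 + 2x^4 + x^2 + 3. This has degree ≥ 4, so divide by f(x) over F_5: x^5 + 2x^4 + x^2 + 3 = (x + 3)·(x^4 + 4x^3 + 4x + 3) + (3x^3 + 2x^2 + 4). Hence a·b ≡ 3x^3 + 2x^2 + 4 (mod f). (F_5[x]/(f) is a field with 5^4 = 625 elements since f is irreducible of degree 4.)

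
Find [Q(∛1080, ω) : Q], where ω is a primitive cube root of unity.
[Q(∛1080, ω) : Q] = 6

[Q(∛1080):Q] = 3 (min poly x^3 - 1080, irreducible since 1080 is not a perfect cube). [Q(ω):Q] = 2 (min poly x^2 + x + 1). Since Q(∛1080) ⊂ R and ω ∉ R, we have ω ∉ Q(∛1080), so x^2 + x + 1 remains irreducible over Q(∛1080) and [Q(∛1080, ω) : Q(∛1080)] = 2. By the tower law, [Q(∛1080, ω) : Q] = 3 · 2 = 6. (In fact Q(∛1080, ω) is the splitting field of x^3 - 1080 over Q.)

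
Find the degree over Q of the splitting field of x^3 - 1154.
[K : Q] = 6

The roots of x^3 - 1154 are ∛1154, ω∛1154, ω^2∛1154 where ω = e^(2πi/3) is a primitive cube root of unity, so K = Q(∛1154, ω). Now [Q(∛1154):Q] = 3 (since 1154 is not a perfect cube, x^3 - 1154 is irreducible) and [Q(ω):Q] = 2. Both 2 and 3 divide [K:Q], and [K:Q] ≤ 3·2 = 6, so [K:Q] = 6. (Equivalently: Q(∛1154) ⊂ R but ω ∉ R, so [K : Q(∛1154)] = 2.)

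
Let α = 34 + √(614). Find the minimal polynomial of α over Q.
m_α(x) = x^2 - 68x + 542

From α - 34 = √(614), squaring gives (α - 34)^2 = 614, i.e. α^2 - 68α + 1156 = 614, so α^2 - 68α + 542 = 0. The discriminant of x^2 - 68x + 542 is (-68)^2 - 4·(542) = 4624 - 2168 = 2456, and 4·(614) is not a perfect square in Q since 614 is squarefree and ≠ 1. Hence x^2 - 68x + 542 is irreducible over Q and is the minimal polynomial of α.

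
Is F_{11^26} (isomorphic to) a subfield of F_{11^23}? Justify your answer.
No: F_{11^26} is not a subfield of F_{11^23}

F_{p^m} embeds in F_{p^n} iff m | n. Here 26 ∤ 23 (since 23 = 0·26 + 23 with remainder 23 ≠ 0), so F_{11^26} is not a subfield of F_{11^23}. Equivalently: if it were, the tower law would give 26 = [F_{11^26}:F_11] dividing [F_{11^23}:F_11] = 23, contradiction.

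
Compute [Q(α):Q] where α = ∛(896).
[Q(α):Q] = 3

The minimal polynomial of α is x^3 - 896, irreducible over Q since 896 is not a perfect cube (so x^3 - 896 has no rational root). Hence [Q(α):Q] = deg(m_α) = 3.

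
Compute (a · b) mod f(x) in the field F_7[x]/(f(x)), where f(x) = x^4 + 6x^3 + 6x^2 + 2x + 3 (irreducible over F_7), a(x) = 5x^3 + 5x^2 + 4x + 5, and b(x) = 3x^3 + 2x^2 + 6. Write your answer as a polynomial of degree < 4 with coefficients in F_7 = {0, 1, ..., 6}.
a · b ≡ 6x^2 + 2x + 2 (mod f(x))

Multiply in F_7[x]: a(x)·b(x) = (5x^3 + 5x^2 + 4x + 5)·(3x^3 + 2x^2 + 6) = x^6 + 4x^5 + x^4 + 4x^3 + 5x^2 + 3x + 2. This has degree ≥ 4, so divide by f(x) over F_7: x^6 + 4x^5 + x^4 + 4x^3 + 5x^2 + 3x + 2 = (x^2 + 5x)·(x^4 + 6x^3 + 6x^2 + 2x + 3) + (6x^2 + 2x + 2). Hence a·b ≡ 6x^2 + 2x + 2 (mod f). (F_7[x]/(f) is a field with 7^4 = 2401 elements since f is irreducible of degree 4.)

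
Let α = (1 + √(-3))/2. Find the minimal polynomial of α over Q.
m_α(x) = x^2 - x + 1

From 2α - 1 = √(-3), squaring gives (2α - 1)^2 = -3, i.e. 4α^2 - 4α + 1 = -3, so α^2 - α + (1 + 3)/4 = 0. Since -3 ≡ 1 (mod 4), (1 + 3)/4 = 1 ∈ Z. The polynomial x^2 - x + 1 has discriminant 1 - 4·(1) = -3, which is not a perfect square in Q (d = -3 is squarefree and ≠ 1), so x^2 - x + 1 is irreducible over Q. It is the minimal polynomial of α.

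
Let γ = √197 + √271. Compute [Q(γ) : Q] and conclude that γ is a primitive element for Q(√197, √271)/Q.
[Q(γ) : Q] = 4 (equivalently, Q(γ) = Q(√197, √271))

Obviously Q(γ) ⊆ Q(√197, √271), and [Q(√197, √271):Q] = 4 (since 197, 271 are distinct squarefree integers > 1 with 53387 not a perfect square). To show equality we compute the minimal polynomial of γ. From γ = √197 + √271: γ^2 = 197 + 2√(53387) + 271 = 468 + 2√(53387), so γ^2 - 468 = 2√(53387); squaring, (γ^2 - 468)^2 = 4·53387, i.e. γ^4 - 936γ^2 + 219024 - 213548 = 0, i.e. γ^4 - 936γ^2 + 5476 = 0. So γ is a root of x^4 - 936x^2 + 5476. This polynomial is irreducible over Q: it has no rational root (each ±√197 ± √271 is irrational), and any factorization into two quadratics over Q would force √(53387) ∈ Q (pairing opposite roots) or √197, √271 ∈ Q (other pairings), all impossible. Hence [Q(γ):Q] = 4 = [Q(√197, √271):Q], so Q(γ) = Q(√197, √271).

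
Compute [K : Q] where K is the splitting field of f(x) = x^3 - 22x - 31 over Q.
[K : Q] = 6

By the rational root test, any rational root of the monic integer polynomial f(x) = x^3 - 22x - 31 must be an integer dividing the constant term -31, i.e. one of ±{1, 31}. Evaluating: f(1) = -52, f(-1) = -10, f(31) = 29078, f(-31) = -29140; none is 0, so f has no rational root and is therefore irreducible over Q (a cubic with no linear factor over a field is irreducible). For an irreducible cubic, the Galois group is A_3 or S_3 according as the discriminant disc(f) = -4a^3 - 27b^2 = -4·(-22)^3 - 27·(-31)^2 = 16645 is or is not a square in Q. Here disc(f) = 16645 is not a perfect square in Q, so the Galois group of f over Q is not contained in A_3 and must be all of S_3. The splitting field has degree |S_3| = 6 over Q, so [K : Q] = 6.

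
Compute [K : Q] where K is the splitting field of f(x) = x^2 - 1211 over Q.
[K : Q] = 2

f(x) = x^2 - 1211 factors as (x - √1211)(x + √1211). The splitting field is K = Q(√1211). Since 1211 is squarefree and > 1, it is not a perfect square, so x^2 - 1211 is irreducible over Q and [Q(√1211) : Q] = 2. Hence [K : Q] = 2.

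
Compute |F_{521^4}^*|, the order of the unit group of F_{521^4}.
|F_{521^4}^*| = 73680216480

F_{521^4} has 521^4 = 73680216481 elements; its multiplicative group consists of all nonzero elements, so |F_{521^4}^*| = 73680216481 - 1 = 73680216480. (It is cyclic since any finite subgroup of the multiplicative group of a field is cyclic.)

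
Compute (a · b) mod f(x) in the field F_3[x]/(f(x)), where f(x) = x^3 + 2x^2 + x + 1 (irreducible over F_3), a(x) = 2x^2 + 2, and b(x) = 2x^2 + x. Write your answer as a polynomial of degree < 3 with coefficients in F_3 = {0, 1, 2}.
a · b ≡ x (mod f(x))

Multiply in F_3[x]: a(x)·b(x) = (2x^2 + 2)·(2x^2 + x) = x^4 + 2x^3 + x^2 + 2x. This has degree ≥ 3, so divide by f(x) over F_3: x^4 + 2x^3 + x^2 + 2x = (x)·(x^3 + 2x^2 + x + 1) + (x). Hence a·b ≡ x (mod f). (F_3[x]/(f) is a field with 3^3 = 27 elements since f is irreducible of degree 3.)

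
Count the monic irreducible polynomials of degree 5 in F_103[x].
There are 2318548128 monic irreducible polynomials of degree 5 over F_103

Each element of F_{103^5} that lies in no proper subfield is a root of exactly one monic irreducible of degree 5 over F_103, and each such polynomial has 5 distinct roots in F_{103^5}. By Möbius inversion the count is N_103(5) = (1/5) Σ_{d|5} μ(5/d) · 103^d = (1/5)(μ(5)·103^1 + μ(1)·103^5) = 11592740640/5 = 2318548128.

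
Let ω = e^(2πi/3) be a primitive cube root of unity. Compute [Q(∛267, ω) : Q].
[Q(∛267, ω) : Q] = 6

[Q(∛267):Q] = 3 (min poly x^3 - 267, irreducible since 267 is not a perfect cube). [Q(ω):Q] = 2 (min poly x^2 + x + 1). Since Q(∛267) ⊂ R and ω ∉ R, we have ω ∉ Q(∛267), so x^2 + x + 1 remains irreducible over Q(∛267) and [Q(∛267, ω) : Q(∛267)] = 2. By the tower law, [Q(∛267, ω) : Q] = 3 · 2 = 6. (In fact Q(∛267, ω) is the splitting field of x^3 - 267 over Q.)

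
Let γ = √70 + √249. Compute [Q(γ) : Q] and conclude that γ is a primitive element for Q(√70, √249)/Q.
[Q(γ) : Q] = 4 (equivalently, Q(γ) = Q(√70, √249))

Obviously Q(γ) ⊆ Q(√70, √249), and [Q(√70, √249):Q] = 4 (since 70, 249 are distinct squarefree integers > 1 with 17430 not a perfect square). To show equality we compute the minimal polynomial of γ. From γ = √70 + √249: γ^2 = 70 + 2√(17430) + 249 = 319 + 2√(17430), so γ^2 - 319 = 2√(17430); squaring, (γ^2 - 319)^2 = 4·17430, i.e. γ^4 - 638γ^2 + 101761 - 69720 = 0, i.e. γ^4 - 638γ^2 + 32041 = 0. So γ is a root of x^4 - 638x^2 + 32041. This polynomial is irreducible over Q: it has no rational root (each ±√70 ± √249 is irrational), and any factorization into two quadratics over Q would force √(17430) ∈ Q (pairing opposite roots) or √70, √249 ∈ Q (other pairings), all impossible. Hence [Q(γ):Q] = 4 = [Q(√70, √249):Q], so Q(γ) = Q(√70, √249).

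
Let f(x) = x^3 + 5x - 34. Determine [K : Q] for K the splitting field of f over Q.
[K : Q] = 6

By the rational root test, any rational root of the monic integer polynomial f(x) = x^3 + 5x - 34 must be an integer dividing the constant term -34, i.e. one of ±{1, 2, 17, 34}. Evaluating: f(1) = -28, f(-1) = -40, f(2) = -16, f(-2) = -52, f(17) = 4964, f(-17) = -5032, f(34) = 39440, f(-34) = -39508; none is 0, so f has no rational root and is therefore irreducible over Q (a cubic with no linear factor over a field is irreducible). For an irreducible cubic, the Galois group is A_3 or S_3 according as the discriminant disc(f) = -4a^3 - 27b^2 = -4·(5)^3 - 27·(-34)^2 = -31712 is or is not a square in Q. Here disc(f) = -31712 is not a perfect square in Q, so the Galois group of f over Q is not contained in A_3 and must be all of S_3. The splitting field has degree |S_3| = 6 over Q, so [K : Q] = 6.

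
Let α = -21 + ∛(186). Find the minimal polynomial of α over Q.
m_α(x) = x^3 + 63x^2 + 1323x + 9075

Set β = α + 21 = ∛(186), so β^3 = 186. Then (α + 21)^3 - 186 = 0, i.e. α is a root of g(x) = (x + 21)^3 - 186 = x^3 + 63x^2 + 1323x + 9075. Since g(x) = h(x + 21) where h(x) = x^3 - 186, and h is irreducible over Q (because 186 is not a perfect cube, so h has no rational root, and a monic cubic with no rational root is irreducible), g is also irreducible (irreducibility is preserved under the substitution x → x + 21). Hence m_α(x) = x^3 + 63x^2 + 1323x + 9075.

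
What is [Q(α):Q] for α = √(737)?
[Q(α):Q] = 2

[Q(α):Q] equals the degree of the minimal polynomial of α. Here α^2 = 737 and x^2 - 737 is irreducible (d = 737 is squarefree, ≠ 1, hence not a square), so deg(m_α) = 2. Thus [Q(α):Q] = 2.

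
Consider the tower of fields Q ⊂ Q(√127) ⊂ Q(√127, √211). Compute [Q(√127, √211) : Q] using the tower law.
[Q(√127, √211) : Q] = 4

[Q(√127):Q] = 2 (min poly x^2 - 127, irreducible since 127 is squarefree > 1). For the top step, suppose √211 ∈ Q(√127), say √211 = c + d√127 with c, d ∈ Q. Squaring: 211 = c^2 + 127d^2 + 2cd√127. Since √127 ∉ Q this forces 2cd = 0. If d = 0 then √211 = c ∈ Q, contradicting 211 squarefree > 1. If c = 0 then 211 = 127d^2, so 127·211 = (127d)^2 is a perfect square in Q — but 127·211 = 26797 is not a perfect square (since 127 and 211 are distinct squarefree integers). Contradiction. Hence √211 ∉ Q(√127), so x^2 - 211 stays irreducible over Q(√127) and [Q(√127, √211) : Q(√127)] = 2. By the tower law, [Q(√127, √211) : Q] = 2 · 2 = 4.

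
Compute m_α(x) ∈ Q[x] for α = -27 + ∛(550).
m_α(x) = x^3 + 81x^2 + 2187x + 19133

Set β = α + 27 = ∛(550), so β^3 = 550. Then (α + 27)^3 - 550 = 0, i.e. α is a root of g(x) = (x + 27)^3 - 550 = x^3 + 81x^2 + 2187x + 19133. Since g(x) = h(x + 27) where h(x) = x^3 - 550, and h is irreducible over Q (because 550 is not a perfect cube, so h has no rational root, and a monic cubic with no rational root is irreducible), g is also irreducible (irreducibility is preserved under the substitution x → x + 27). Hence m_α(x) = x^3 + 81x^2 + 2187x + 19133.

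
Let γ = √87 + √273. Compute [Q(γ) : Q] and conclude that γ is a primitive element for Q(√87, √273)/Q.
[Q(γ) : Q] = 4 (equivalently, Q(γ) = Q(√87, √273))

Obviously Q(γ) ⊆ Q(√87, √273), and [Q(√87, √273):Q] = 4 (since 87, 273 are distinct squarefree integers > 1 with 23751 not a perfect square). To show equality we compute the minimal polynomial of γ. From γ = √87 + √273: γ^2 = 87 + 2√(23751) + 273 = 360 + 2√(23751), so γ^2 - 360 = 2√(23751); squaring, (γ^2 - 360)^2 = 4·23751, i.e. γ^4 - 720γ^2 + 129600 - 95004 = 0, i.e. γ^4 - 720γ^2 + 34596 = 0. So γ is a root of x^4 - 720x^2 + 34596. This polynomial is irreducible over Q: it has no rational root (each ±√87 ± √273 is irrational), and any factorization into two quadratics over Q would force √(23751) ∈ Q (pairing opposite roots) or √87, √273 ∈ Q (other pairings), all impossible. Hence [Q(γ):Q] = 4 = [Q(√87, √273):Q], so Q(γ) = Q(√87, √273).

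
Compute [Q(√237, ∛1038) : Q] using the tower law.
[Q(√237, ∛1038) : Q] = 6

Let L = Q(√237, ∛1038). Since Q(√237) ⊂ L and [Q(√237):Q] = 2, the tower law gives 2 | [L:Q]. Likewise Q(∛1038) ⊂ L with [Q(∛1038):Q] = 3 (because 1038 is not a perfect cube), so 3 | [L:Q]. As gcd(2,3) = 1, [L:Q] is divisible by 6. Conversely L is generated over Q by √237 and ∛1038, so [L:Q] ≤ 2·3 = 6. Therefore [Q(√237, ∛1038) : Q] = 6.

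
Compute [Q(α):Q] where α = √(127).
[Q(α):Q] = 2

[Q(α):Q] equals the degree of the minimal polynomial of α. Here α^2 = 127 and x^2 - 127 is irreducible (d = 127 is squarefree, ≠ 1, hence not a square), so deg(m_α) = 2. Thus [Q(α):Q] = 2.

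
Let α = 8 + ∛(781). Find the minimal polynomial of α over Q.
m_α(x) = x^3 - 24x^2 + 192x - 1293

Set β = α - 8 = ∛(781), so β^3 = 781. Then (α - 8)^3 - 781 = 0, i.e. α is a root of g(x) = (x - 8)^3 - 781 = x^3 - 24x^2 + 192x - 1293. Since g(x) = h(x - 8) where h(x) = x^3 - 781, and h is irreducible over Q (because 781 is not a perfect cube, so h has no rational root, and a monic cubic with no rational root is irreducible), g is also irreducible (irreducibility is preserved under the substitution x → x - 8). Hence m_α(x) = x^3 - 24x^2 + 192x - 1293.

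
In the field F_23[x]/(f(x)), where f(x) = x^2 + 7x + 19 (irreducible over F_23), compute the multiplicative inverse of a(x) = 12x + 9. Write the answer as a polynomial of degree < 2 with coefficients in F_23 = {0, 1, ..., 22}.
a(x)^(-1) ≡ 9x + 16 (mod f(x))

Since f is irreducible over F_23, F_23[x]/(f) is a field and a(x) ≠ 0 has an inverse. Apply the extended Euclidean algorithm to f(x) and a(x) in F_23[x]: f(x) = (2x + 1)·a(x) + (10). The last nonzero remainder is the constant 10 = gcd(f, a) in F_23. Back-substituting through the division chain expresses 10 = s(x)·a(x) + t(x)·f(x) with s(x) ≡ 21x + 22 (mod f), so (21x + 22)·a(x) ≡ 10 (mod f). Multiplying by 10^(-1) ≡ 7 in F_23 gives a(x)^(-1) ≡ 7·(21x + 22) ≡ 9x + 16 (mod f). Check: (12x + 9)·(9x + 16) = 16x^2 + 20x + 6 ≡ 1 (mod x^2 + 7x + 19).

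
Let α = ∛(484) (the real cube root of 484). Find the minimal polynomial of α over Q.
m_α(x) = x^3 - 484

α satisfies α^3 = 484, so x^3 - 484 annihilates α. By the rational root test, a rational root p/q (in lowest terms) of x^3 - 484 would satisfy p^3 = 484 q^3, forcing q = 1 and p^3 = 484; but 484 is not a perfect cube, contradiction. A monic cubic over Q with no rational root is irreducible (any nontrivial factorization would include a linear factor). Hence x^3 - 484 is the minimal polynomial of α, and in particular [Q(α):Q] = 3.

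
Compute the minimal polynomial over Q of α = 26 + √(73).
m_α(x) = x^2 - 52x + 603

From α - 26 = √(73), squaring gives (α - 26)^2 = 73, i.e. α^2 - 52α + 676 = 73, so α^2 - 52α + 603 = 0. The discriminant of x^2 - 52x + 603 is (-52)^2 - 4·(603) = 2704 - 2412 = 292, and 4·(73) is not a perfect square in Q since 73 is squarefree and ≠ 1. Hence x^2 - 52x + 603 is irreducible over Q and is the minimal polynomial of α.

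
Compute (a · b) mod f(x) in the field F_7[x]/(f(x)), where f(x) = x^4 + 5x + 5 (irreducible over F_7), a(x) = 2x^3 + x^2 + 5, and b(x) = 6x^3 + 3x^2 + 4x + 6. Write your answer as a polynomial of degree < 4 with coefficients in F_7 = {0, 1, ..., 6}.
a · b ≡ 6x^2 + 3x + 3 (mod f(x))

Multiply in F_7[x]: a(x)·b(x) = (2x^3 + x^2 + 5)·(6x^3 + 3x^2 + 4x + 6) = 5x^6 + 5x^5 + 4x^4 + 4x^3 + 6x + 2. This has degree ≥ 4, so divide by f(x) over F_7: 5x^6 + 5x^5 + 4x^4 + 4x^3 + 6x + 2 = (5x^2 + 5x + 4)·(x^4 + 5x + 5) + (6x^2 + 3x + 3). Hence a·b ≡ 6x^2 + 3x + 3 (mod f). (F_7[x]/(f) is a field with 7^4 = 2401 elements since f is irreducible of degree 4.)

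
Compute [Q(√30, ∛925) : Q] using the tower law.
[Q(√30, ∛925) : Q] = 6

Let L = Q(√30, ∛925). Since Q(√30) ⊂ L and [Q(√30):Q] = 2, the tower law gives 2 | [L:Q]. Likewise Q(∛925) ⊂ L with [Q(∛925):Q] = 3 (because 925 is not a perfect cube), so 3 | [L:Q]. As gcd(2,3) = 1, [L:Q] is divisible by 6. Conversely L is generated over Q by √30 and ∛925, so [L:Q] ≤ 2·3 = 6. Therefore [Q(√30, ∛925) : Q] = 6.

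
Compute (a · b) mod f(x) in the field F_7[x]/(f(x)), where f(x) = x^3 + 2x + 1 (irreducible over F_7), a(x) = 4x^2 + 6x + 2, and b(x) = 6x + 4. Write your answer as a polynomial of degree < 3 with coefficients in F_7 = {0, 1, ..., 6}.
a · b ≡ 3x^2 + 2x + 5 (mod f(x))

Multiply in F_7[x]: a(x)·b(x) = (4x^2 + 6x + 2)·(6x + 4) = 3x^3 + 3x^2 + x + 1. This has degree ≥ 3, so divide by f(x) over F_7: 3x^3 + 3x^2 + x + 1 = (3)·(x^3 + 2x + 1) + (3x^2 + 2x + 5). Hence a·b ≡ 3x^2 + 2x + 5 (mod f). (F_7[x]/(f) is a field with 7^3 = 343 elements since f is irreducible of degree 3.)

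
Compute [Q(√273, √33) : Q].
[Q(√273, √33) : Q] = 4

[Q(√273):Q] = 2 (min poly x^2 - 273, irreducible since 273 is squarefree > 1). For the top step, suppose √33 ∈ Q(√273), say √33 = c + d√273 with c, d ∈ Q. Squaring: 33 = c^2 + 273d^2 + 2cd√273. Since √273 ∉ Q this forces 2cd = 0. If d = 0 then √33 = c ∈ Q, contradicting 33 squarefree > 1. If c = 0 then 33 = 273d^2, so 273·33 = (273d)^2 is a perfect square in Q — but 273·33 = 9009 is not a perfect square (since 273 and 33 are distinct squarefree integers). Contradiction. Hence √33 ∉ Q(√273), so x^2 - 33 stays irreducible over Q(√273) and [Q(√273, √33) : Q(√273)] = 2. By the tower law, [Q(√273, √33) : Q] = 2 · 2 = 4.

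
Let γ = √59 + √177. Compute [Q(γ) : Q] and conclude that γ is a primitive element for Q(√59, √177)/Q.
[Q(γ) : Q] = 4 (equivalently, Q(γ) = Q(√59, √177))

Obviously Q(γ) ⊆ Q(√59, √177), and [Q(√59, √177):Q] = 4 (since 59, 177 are distinct squarefree integers > 1 with 10443 not a perfect square). To show equality we compute the minimal polynomial of γ. From γ = √59 + √177: γ^2 = 59 + 2√(10443) + 177 = 236 + 2√(10443), so γ^2 - 236 = 2√(10443); squaring, (γ^2 - 236)^2 = 4·10443, i.e. γ^4 - 472γ^2 + 55696 - 41772 = 0, i.e. γ^4 - 472γ^2 + 13924 = 0. So γ is a root of x^4 - 472x^2 + 13924. This polynomial is irreducible over Q: it has no rational root (each ±√59 ± √177 is irrational), and any factorization into two quadratics over Q would force √(10443) ∈ Q (pairing opposite roots) or √59, √177 ∈ Q (other pairings), all impossible. Hence [Q(γ):Q] = 4 = [Q(√59, √177):Q], so Q(γ) = Q(√59, √177).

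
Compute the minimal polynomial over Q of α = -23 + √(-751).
m_α(x) = x^2 + 46x + 1280

From α + 23 = √(-751), squaring gives (α + 23)^2 = -751, i.e. α^2 + 46α + 529 = -751, so α^2 + 46α + 1280 = 0. The discriminant of x^2 + 46x + 1280 is (46)^2 - 4·(1280) = 2116 - 5120 = -3004, and 4·(-751) is not a perfect square in Q since -751 is squarefree and ≠ 1. Hence x^2 + 46x + 1280 is irreducible over Q and is the minimal polynomial of α.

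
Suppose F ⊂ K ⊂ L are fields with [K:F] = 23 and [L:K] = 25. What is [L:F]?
[L:F] = 575

The tower law says that for any tower of field extensions F ⊂ K ⊂ L with finite degrees, [L:F] = [L:K] · [K:F]. Here this gives [L:F] = 25 · 23 = 575.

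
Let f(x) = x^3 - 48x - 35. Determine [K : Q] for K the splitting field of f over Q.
[K : Q] = 6

By the rational root test, any rational root of the monic integer polynomial f(x) = x^3 - 48x - 35 must be an integer dividing the constant term -35, i.e. one of ±{1, 5, 7, 35}. Evaluating: f(1) = -82, f(-1) = 12, f(5) = -150, f(-5) = 80, f(7) = -28, f(-7) = -42, f(35) = 41160, f(-35) = -41230; none is 0, so f has no rational root and is therefore irreducible over Q (a cubic with no linear factor over a field is irreducible). For an irreducible cubic, the Galois group is A_3 or S_3 according as the discriminant disc(f) = -4a^3 - 27b^2 = -4·(-48)^3 - 27·(-35)^2 = 409293 is or is not a square in Q. Here disc(f) = 409293 is not a perfect square in Q, so the Galois group of f over Q is not contained in A_3 and must be all of S_3. The splitting field has degree |S_3| = 6 over Q, so [K : Q] = 6.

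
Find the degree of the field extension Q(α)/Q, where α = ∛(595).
[Q(α):Q] = 3

The minimal polynomial of α is x^3 - 595, irreducible over Q since 595 is not a perfect cube (so x^3 - 595 has no rational root). Hence [Q(α):Q] = deg(m_α) = 3.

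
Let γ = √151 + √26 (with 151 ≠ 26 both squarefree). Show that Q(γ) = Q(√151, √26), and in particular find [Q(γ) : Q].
[Q(γ) : Q] = 4 (equivalently, Q(γ) = Q(√151, √26))

Obviously Q(γ) ⊆ Q(√151, √26), and [Q(√151, √26):Q] = 4 (since 151, 26 are distinct squarefree integers > 1 with 3926 not a perfect square). To show equality we compute the minimal polynomial of γ. From γ = √151 + √26: γ^2 = 151 + 2√(3926) + 26 = 177 + 2√(3926), so γ^2 - 177 = 2√(3926); squaring, (γ^2 - 177)^2 = 4·3926, i.e. γ^4 - 354γ^2 + 31329 - 15704 = 0, i.e. γ^4 - 354γ^2 + 15625 = 0. So γ is a root of x^4 - 354x^2 + 15625. This polynomial is irreducible over Q: it has no rational root (each ±√151 ± √26 is irrational), and any factorization into two quadratics over Q would force √(3926) ∈ Q (pairing opposite roots) or √151, √26 ∈ Q (other pairings), all impossible. Hence [Q(γ):Q] = 4 = [Q(√151, √26):Q], so Q(γ) = Q(√151, √26).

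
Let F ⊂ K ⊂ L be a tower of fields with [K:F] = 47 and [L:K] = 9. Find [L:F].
[L:F] = 423

The tower law says that for any tower of field extensions F ⊂ K ⊂ L with finite degrees, [L:F] = [L:K] · [K:F]. Here this gives [L:F] = 9 · 47 = 423.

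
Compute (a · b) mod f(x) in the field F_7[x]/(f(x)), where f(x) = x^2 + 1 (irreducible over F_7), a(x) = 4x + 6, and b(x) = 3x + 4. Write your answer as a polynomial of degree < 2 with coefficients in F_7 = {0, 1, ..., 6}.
a · b ≡ 6x + 5 (mod f(x))

Multiply in F_7[x]: a(x)·b(x) = (4x + 6)·(3x + 4) = 5x^2 + 6x + 3. This has degree ≥ 2, so divide by f(x) over F_7: 5x^2 + 6x + 3 = (5)·(x^2 + 1) + (6x + 5). Hence a·b ≡ 6x + 5 (mod f). (F_7[x]/(f) is a field with 7^2 = 49 elements since f is irreducible of degree 2.)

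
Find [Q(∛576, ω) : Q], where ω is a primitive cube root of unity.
[Q(∛576, ω) : Q] = 6

[Q(∛576):Q] = 3 (min poly x^3 - 576, irreducible since 576 is not a perfect cube). [Q(ω):Q] = 2 (min poly x^2 + x + 1). Since Q(∛576) ⊂ R and ω ∉ R, we have ω ∉ Q(∛576), so x^2 + x + 1 remains irreducible over Q(∛576) and [Q(∛576, ω) : Q(∛576)] = 2. By the tower law, [Q(∛576, ω) : Q] = 3 · 2 = 6. (In fact Q(∛576, ω) is the splitting field of x^3 - 576 over Q.)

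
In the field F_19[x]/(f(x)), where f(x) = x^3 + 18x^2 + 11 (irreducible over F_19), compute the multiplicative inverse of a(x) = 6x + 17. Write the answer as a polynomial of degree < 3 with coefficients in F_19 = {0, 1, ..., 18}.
a(x)^(-1) ≡ 10x^2 + 6x + 2 (mod f(x))

Since f is irreducible over F_19, F_19[x]/(f) is a field and a(x) ≠ 0 has an inverse. Apply the extended Euclidean algorithm to f(x) and a(x) in F_19[x]: f(x) = (16x^2 + 2x + 7)·a(x) + (6). The last nonzero remainder is the constant 6 = gcd(f, a) in F_19. Back-substituting through the division chain expresses 6 = s(x)·a(x) + t(x)·f(x) with s(x) ≡ 3x^2 + 17x + 12 (mod f), so (3x^2 + 17x + 12)·a(x) ≡ 6 (mod f). Multiplying by 6^(-1) ≡ 16 in F_19 gives a(x)^(-1) ≡ 16·(3x^2 + 17x + 12) ≡ 10x^2 + 6x + 2 (mod f). Check: (6x + 17)·(10x^2 + 6x + 2) = 3x^3 + 16x^2 + 15 ≡ 1 (mod x^3 + 18x^2 + 11).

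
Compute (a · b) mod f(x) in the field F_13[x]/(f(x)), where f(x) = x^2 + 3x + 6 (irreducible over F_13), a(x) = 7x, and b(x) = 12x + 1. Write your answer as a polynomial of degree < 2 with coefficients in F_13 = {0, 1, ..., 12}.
a · b ≡ 2x + 3 (mod f(x))

Multiply in F_13[x]: a(x)·b(x) = (7x)·(12x + 1) = 6x^2 + 7x. This has degree ≥ 2, so divide by f(x) over F_13: 6x^2 + 7x = (6)·(x^2 + 3x + 6) + (2x + 3). Hence a·b ≡ 2x + 3 (mod f). (F_13[x]/(f) is a field with 13^2 = 169 elements since f is irreducible of degree 2.)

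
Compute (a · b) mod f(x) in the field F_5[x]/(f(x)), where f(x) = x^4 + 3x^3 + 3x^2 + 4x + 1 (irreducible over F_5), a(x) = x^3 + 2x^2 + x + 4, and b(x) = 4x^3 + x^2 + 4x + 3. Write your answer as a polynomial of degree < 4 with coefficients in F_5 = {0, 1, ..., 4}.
a · b ≡ x^2 + 4x (mod f(x))

Multiply in F_5[x]: a(x)·b(x) = (x^3 + 2x^2 + x + 4)·(4x^3 + x^2 + 4x + 3) = 4x^6 + 4x^5 + 3x^3 + 4x^2 + 4x + 2. This has degree ≥ 4, so divide by f(x) over F_5: 4x^6 + 4x^5 + 3x^3 + 4x^2 + 4x + 2 = (4x^2 + 2x + 2)·(x^4 + 3x^3 + 3x^2 + 4x + 1) + (x^2 + 4x). Hence a·b ≡ x^2 + 4x (mod f). (F_5[x]/(f) is a field with 5^4 = 625 elements since f is irreducible of degree 4.)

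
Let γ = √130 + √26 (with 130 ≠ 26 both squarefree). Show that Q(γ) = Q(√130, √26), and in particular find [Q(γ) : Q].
[Q(γ) : Q] = 4 (equivalently, Q(γ) = Q(√130, √26))

Obviously Q(γ) ⊆ Q(√130, √26), and [Q(√130, √26):Q] = 4 (since 130, 26 are distinct squarefree integers > 1 with 3380 not a perfect square). To show equality we compute the minimal polynomial of γ. From γ = √130 + √26: γ^2 = 130 + 2√(3380) + 26 = 156 + 2√(3380), so γ^2 - 156 = 2√(3380); squaring, (γ^2 - 156)^2 = 4·3380, i.e. γ^4 - 312γ^2 + 24336 - 13520 = 0, i.e. γ^4 - 312γ^2 + 10816 = 0. So γ is a root of x^4 - 312x^2 + 10816. This polynomial is irreducible over Q: it has no rational root (each ±√130 ± √26 is irrational), and any factorization into two quadratics over Q would force √(3380) ∈ Q (pairing opposite roots) or √130, √26 ∈ Q (other pairings), all impossible. Hence [Q(γ):Q] = 4 = [Q(√130, √26):Q], so Q(γ) = Q(√130, √26).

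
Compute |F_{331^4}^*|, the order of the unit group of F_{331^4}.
|F_{331^4}^*| = 12003612720

F_{331^4} has 331^4 = 12003612721 elements; its multiplicative group consists of all nonzero elements, so |F_{331^4}^*| = 12003612721 - 1 = 12003612720. (It is cyclic since any finite subgroup of the multiplicative group of a field is cyclic.)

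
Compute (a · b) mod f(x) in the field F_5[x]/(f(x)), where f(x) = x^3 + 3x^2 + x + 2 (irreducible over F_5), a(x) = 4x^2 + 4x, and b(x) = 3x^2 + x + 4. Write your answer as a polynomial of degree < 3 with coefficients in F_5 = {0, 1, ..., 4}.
a · b ≡ 3x^2 + 2x (mod f(x))

Multiply in F_5[x]: a(x)·b(x) = (4x^2 + 4x)·(3x^2 + x + 4) = 2x^4 + x^3 + x. This has degree ≥ 3, so divide by f(x) over F_5: 2x^4 + x^3 + x = (2x)·(x^3 + 3x^2 + x + 2) + (3x^2 + 2x). Hence a·b ≡ 3x^2 + 2x (mod f). (F_5[x]/(f) is a field with 5^3 = 125 elements since f is irreducible of degree 3.)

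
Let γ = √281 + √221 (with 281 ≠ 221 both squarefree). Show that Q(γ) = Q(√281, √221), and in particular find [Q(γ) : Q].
[Q(γ) : Q] = 4 (equivalently, Q(γ) = Q(√281, √221))

Obviously Q(γ) ⊆ Q(√281, √221), and [Q(√281, √221):Q] = 4 (since 281, 221 are distinct squarefree integers > 1 with 62101 not a perfect square). To show equality we compute the minimal polynomial of γ. From γ = √281 + √221: γ^2 = 281 + 2√(62101) + 221 = 502 + 2√(62101), so γ^2 - 502 = 2√(62101); squaring, (γ^2 - 502)^2 = 4·62101, i.e. γ^4 - 1004γ^2 + 252004 - 248404 = 0, i.e. γ^4 - 1004γ^2 + 3600 = 0. So γ is a root of x^4 - 1004x^2 + 3600. This polynomial is irreducible over Q: it has no rational root (each ±√281 ± √221 is irrational), and any factorization into two quadratics over Q would force √(62101) ∈ Q (pairing opposite roots) or √281, √221 ∈ Q (other pairings), all impossible. Hence [Q(γ):Q] = 4 = [Q(√281, √221):Q], so Q(γ) = Q(√281, √221).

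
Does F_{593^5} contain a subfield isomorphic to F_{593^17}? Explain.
No: F_{593^17} is not a subfield of F_{593^5}

F_{p^m} embeds in F_{p^n} iff m | n. Here 17 ∤ 5 (since 5 = 0·17 + 5 with remainder 5 ≠ 0), so F_{593^17} is not a subfield of F_{593^5}. Equivalently: if it were, the tower law would give 17 = [F_{593^17}:F_593] dividing [F_{593^5}:F_593] = 5, contradiction.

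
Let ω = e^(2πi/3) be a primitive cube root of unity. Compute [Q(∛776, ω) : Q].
[Q(∛776, ω) : Q] = 6

[Q(∛776):Q] = 3 (min poly x^3 - 776, irreducible since 776 is not a perfect cube). [Q(ω):Q] = 2 (min poly x^2 + x + 1). Since Q(∛776) ⊂ R and ω ∉ R, we have ω ∉ Q(∛776), so x^2 + x + 1 remains irreducible over Q(∛776) and [Q(∛776, ω) : Q(∛776)] = 2. By the tower law, [Q(∛776, ω) : Q] = 3 · 2 = 6. (In fact Q(∛776, ω) is the splitting field of x^3 - 776 over Q.)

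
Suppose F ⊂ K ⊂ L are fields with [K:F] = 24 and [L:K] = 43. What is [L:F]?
[L:F] = 1032

The tower law says that for any tower of field extensions F ⊂ K ⊂ L with finite degrees, [L:F] = [L:K] · [K:F]. Here this gives [L:F] = 43 · 24 = 1032.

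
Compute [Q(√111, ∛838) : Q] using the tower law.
[Q(√111, ∛838) : Q] = 6

Let L = Q(√111, ∛838). Since Q(√111) ⊂ L and [Q(√111):Q] = 2, the tower law gives 2 | [L:Q]. Likewise Q(∛838) ⊂ L with [Q(∛838):Q] = 3 (because 838 is not a perfect cube), so 3 | [L:Q]. As gcd(2,3) = 1, [L:Q] is divisible by 6. Conversely L is generated over Q by √111 and ∛838, so [L:Q] ≤ 2·3 = 6. Therefore [Q(√111, ∛838) : Q] = 6.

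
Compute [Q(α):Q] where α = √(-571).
[Q(α):Q] = 2

[Q(α):Q] equals the degree of the minimal polynomial of α. Here α^2 = -571 and x^2 + 571 is irreducible (d = -571 is squarefree, ≠ 1, hence not a square), so deg(m_α) = 2. Thus [Q(α):Q] = 2.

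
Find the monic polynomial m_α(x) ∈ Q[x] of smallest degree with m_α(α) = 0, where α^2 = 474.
m_α(x) = x^2 - 474

α satisfies α^2 - 474 = 0, so x^2 - 474 annihilates α. Since d = 474 is squarefree and ≠ 1, it is not a perfect square in Q, so x^2 - 474 has no rational root and is therefore irreducible over Q (a degree-2 polynomial over a field is irreducible iff it has no root). Hence m_α(x) = x^2 - 474.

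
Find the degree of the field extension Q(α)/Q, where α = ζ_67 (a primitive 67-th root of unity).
[Q(α):Q] = 66

The minimal polynomial of ζ_67 over Q is the 67-th cyclotomic polynomial Φ_67(x), which is irreducible over Q and has degree φ(67) = 66. Hence [Q(α):Q] = φ(67) = 66.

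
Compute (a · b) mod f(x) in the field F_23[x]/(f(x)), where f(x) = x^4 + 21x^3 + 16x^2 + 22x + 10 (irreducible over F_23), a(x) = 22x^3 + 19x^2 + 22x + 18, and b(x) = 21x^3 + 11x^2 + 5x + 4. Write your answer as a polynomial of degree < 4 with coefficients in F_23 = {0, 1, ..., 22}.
a · b ≡ 14x^3 + 10x^2 + 22x + 14 (mod f(x))

Multiply in F_23[x]: a(x)·b(x) = (22x^3 + 19x^2 + 22x + 18)·(21x^3 + 11x^2 + 5x + 4) = 2x^6 + 20x^5 + 22x^4 + 21x^3 + 16x^2 + 17x + 3. This has degree ≥ 4, so divide by f(x) over F_23: 2x^6 + 20x^5 + 22x^4 + 21x^3 + 16x^2 + 17x + 3 = (2x^2 + x + 15)·(x^4 + 21x^3 + 16x^2 + 22x + 10) + (14x^3 + 10x^2 + 22x + 14). Hence a·b ≡ 14x^3 + 10x^2 + 22x + 14 (mod f). (F_23[x]/(f) is a field with 23^4 = 279841 elements since f is irreducible of degree 4.)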